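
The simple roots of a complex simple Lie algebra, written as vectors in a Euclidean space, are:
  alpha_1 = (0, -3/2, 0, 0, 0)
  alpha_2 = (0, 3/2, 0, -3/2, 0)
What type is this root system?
B_2 (so(5))

Compute the Cartan integers a_ij = 2(alpha_i, alpha_j)/(alpha_j, alpha_j); the resulting 2x2 Cartan matrix is
[[2, -1], [-2, 2]].
The roots have two lengths (squared-length ratio 2:1); the short ones are alpha_{1}. The associated Dynkin diagram is a chain of 2 nodes with a double edge at one end; the terminal node there is the unique short simple root (B_2), so the type is B_2 (the algebra so(5)).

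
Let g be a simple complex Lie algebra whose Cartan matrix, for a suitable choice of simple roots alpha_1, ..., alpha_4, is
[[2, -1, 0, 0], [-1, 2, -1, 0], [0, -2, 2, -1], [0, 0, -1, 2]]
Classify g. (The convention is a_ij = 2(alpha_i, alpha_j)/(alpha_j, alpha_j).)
F_4

The matrix has rank 4 with 2's on the diagonal. Reading the off-diagonal entries as Dynkin edges (a single edge where a_ij = a_ji = -1; a double or triple edge where a_ij * a_ji = 2 or 3), the diagram is a chain of 4 nodes with a double edge between the middle two (F_4). One simple-root ordering that puts it in standard form is (alpha_4, alpha_3, alpha_2, alpha_1). So the algebra is type F_4.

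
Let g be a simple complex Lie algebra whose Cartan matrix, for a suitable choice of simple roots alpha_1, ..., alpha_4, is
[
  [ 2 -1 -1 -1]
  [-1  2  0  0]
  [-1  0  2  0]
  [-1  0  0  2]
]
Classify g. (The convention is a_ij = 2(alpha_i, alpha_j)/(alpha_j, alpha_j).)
D_4

The matrix has rank 4 with 2's on the diagonal. Reading the off-diagonal entries as Dynkin edges (a single edge where a_ij = a_ji = -1; a double or triple edge where a_ij * a_ji = 2 or 3), the diagram is a chain of 2 nodes with a fork of two nodes at one end (D_4). One simple-root ordering that puts it in standard form is (alpha_2, alpha_1, alpha_4, alpha_3). So the algebra is type D_4, i.e. so(8).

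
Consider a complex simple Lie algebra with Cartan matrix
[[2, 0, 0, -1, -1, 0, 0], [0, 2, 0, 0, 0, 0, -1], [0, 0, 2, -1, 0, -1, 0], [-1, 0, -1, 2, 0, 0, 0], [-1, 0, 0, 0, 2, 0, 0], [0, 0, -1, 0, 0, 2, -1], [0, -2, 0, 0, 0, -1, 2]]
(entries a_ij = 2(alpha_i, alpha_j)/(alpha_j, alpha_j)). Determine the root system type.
type B_7

The matrix has rank 7 with 2's on the diagonal. Reading the off-diagonal entries as Dynkin edges (a single edge where a_ij = a_ji = -1; a double or triple edge where a_ij * a_ji = 2 or 3), the diagram is a chain of 7 nodes with a double edge at one end; the terminal node there is the unique short simple root (B_7). One simple-root ordering that puts it in standard form is (alpha_5, alpha_1, alpha_4, alpha_3, alpha_6, alpha_7, alpha_2). So the algebra is type B_7, i.e. so(15).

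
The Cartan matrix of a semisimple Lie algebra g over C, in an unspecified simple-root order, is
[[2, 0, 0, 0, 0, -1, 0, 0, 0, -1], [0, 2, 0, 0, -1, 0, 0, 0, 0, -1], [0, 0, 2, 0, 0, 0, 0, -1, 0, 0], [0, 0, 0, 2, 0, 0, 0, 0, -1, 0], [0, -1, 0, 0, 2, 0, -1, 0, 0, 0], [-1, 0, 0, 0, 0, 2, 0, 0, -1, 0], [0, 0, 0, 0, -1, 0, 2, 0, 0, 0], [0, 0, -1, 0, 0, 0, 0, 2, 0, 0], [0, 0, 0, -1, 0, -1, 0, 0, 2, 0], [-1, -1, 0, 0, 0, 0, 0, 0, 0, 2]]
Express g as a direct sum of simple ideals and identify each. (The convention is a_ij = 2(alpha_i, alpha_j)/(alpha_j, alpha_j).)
type A_2 + type A_8

The diagram associated to this matrix has two connected components: the simple roots {alpha_3, alpha_8} form a chain of 2 nodes with single edges (A_2), and {alpha_1, alpha_2, alpha_4, alpha_5, alpha_6, alpha_7, alpha_9, alpha_10} form a chain of 8 nodes with single edges (A_8). A semisimple Lie algebra decomposes uniquely as the direct sum of simple ideals, one per connected component of its Dynkin diagram, so g ≅ A_2 ⊕ A_8 (dimension 8 + 80 = 88).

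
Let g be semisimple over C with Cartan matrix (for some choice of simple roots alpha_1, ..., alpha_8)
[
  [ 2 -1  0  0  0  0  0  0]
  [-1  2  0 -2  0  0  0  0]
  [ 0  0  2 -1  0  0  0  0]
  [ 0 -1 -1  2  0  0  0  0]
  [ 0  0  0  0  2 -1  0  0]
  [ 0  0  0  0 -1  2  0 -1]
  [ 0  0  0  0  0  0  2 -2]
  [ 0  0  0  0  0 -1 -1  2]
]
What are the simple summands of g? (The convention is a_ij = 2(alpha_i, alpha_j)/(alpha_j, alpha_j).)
C4 ⊕ F4

The diagram associated to this matrix has two connected components: the simple roots {alpha_5, alpha_6, alpha_7, alpha_8} form a chain of 4 nodes with a double edge at one end; the terminal node there is the unique long simple root (C_4), and {alpha_1, alpha_2, alpha_3, alpha_4} form a chain of 4 nodes with a double edge between the middle two (F_4). A semisimple Lie algebra decomposes uniquely as the direct sum of simple ideals, one per connected component of its Dynkin diagram, so g ≅ C_4 ⊕ F_4 (dimension 36 + 52 = 88).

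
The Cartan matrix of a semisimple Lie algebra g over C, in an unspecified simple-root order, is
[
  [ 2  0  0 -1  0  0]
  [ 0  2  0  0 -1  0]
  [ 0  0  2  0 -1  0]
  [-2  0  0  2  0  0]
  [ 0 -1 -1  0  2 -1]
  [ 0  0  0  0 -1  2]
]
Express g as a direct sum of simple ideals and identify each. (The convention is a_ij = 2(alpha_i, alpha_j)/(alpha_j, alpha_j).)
The diagram associated to this matrix has two connected components: the simple roots {alpha_1, alpha_4} form a chain of 2 nodes with a double edge at one end; the terminal node there is the unique short simple root (B_2), and {alpha_2, alpha_3, alpha_5, alpha_6} form a chain of 2 nodes with a fork of two nodes at one end (D_4). A semisimple Lie algebra decomposes uniquely as the direct sum of simple ideals, one per connected component of its Dynkin diagram, so g ≅ B_2 ⊕ D_4 (dimension 10 + 28 = 38).

B2 + D4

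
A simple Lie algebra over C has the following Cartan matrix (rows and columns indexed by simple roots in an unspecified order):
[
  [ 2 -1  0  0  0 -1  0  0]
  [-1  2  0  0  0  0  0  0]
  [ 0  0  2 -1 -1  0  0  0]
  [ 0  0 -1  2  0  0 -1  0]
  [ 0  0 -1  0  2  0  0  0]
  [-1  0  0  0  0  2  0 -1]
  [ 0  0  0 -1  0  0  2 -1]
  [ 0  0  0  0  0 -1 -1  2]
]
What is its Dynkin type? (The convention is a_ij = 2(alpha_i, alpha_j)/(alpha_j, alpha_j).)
The matrix has rank 8 with 2's on the diagonal. Reading the off-diagonal entries as Dynkin edges (a single edge where a_ij = a_ji = -1; a double or triple edge where a_ij * a_ji = 2 or 3), the diagram is a chain of 8 nodes with single edges (A_8). One simple-root ordering that puts it in standard form is (alpha_5, alpha_3, alpha_4, alpha_7, alpha_8, alpha_6, alpha_1, alpha_2). So the algebra is type A_8, i.e. sl(9).

A8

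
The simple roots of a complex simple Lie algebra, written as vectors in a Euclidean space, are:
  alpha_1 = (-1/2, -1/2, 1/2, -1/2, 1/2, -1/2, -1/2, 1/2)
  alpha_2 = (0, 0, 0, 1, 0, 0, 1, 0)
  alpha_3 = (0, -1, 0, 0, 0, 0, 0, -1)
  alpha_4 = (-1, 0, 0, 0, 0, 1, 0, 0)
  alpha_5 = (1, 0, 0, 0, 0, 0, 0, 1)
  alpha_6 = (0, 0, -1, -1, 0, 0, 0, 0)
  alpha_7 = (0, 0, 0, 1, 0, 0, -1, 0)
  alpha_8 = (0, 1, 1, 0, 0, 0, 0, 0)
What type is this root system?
Compute the Cartan integers a_ij = 2(alpha_i, alpha_j)/(alpha_j, alpha_j); the resulting 8x8 Cartan matrix is
[[2, -1, 0, 0, 0, 0, 0, 0], [-1, 2, 0, 0, 0, -1, 0, 0], [0, 0, 2, 0, -1, 0, 0, -1], [0, 0, 0, 2, -1, 0, 0, 0], [0, 0, -1, -1, 2, 0, 0, 0], [0, -1, 0, 0, 0, 2, -1, -1], [0, 0, 0, 0, 0, -1, 2, 0], [0, 0, -1, 0, 0, -1, 0, 2]].
All simple roots have the same length, so the diagram is simply laced. The associated Dynkin diagram is a chain of 7 nodes with one extra node attached to the third node from one end (E_8), so the type is E_8.

E8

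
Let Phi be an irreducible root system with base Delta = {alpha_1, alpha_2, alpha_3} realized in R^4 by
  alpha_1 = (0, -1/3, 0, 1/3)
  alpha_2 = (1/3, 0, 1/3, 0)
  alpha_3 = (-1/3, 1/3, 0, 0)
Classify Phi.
Compute the Cartan integers a_ij = 2(alpha_i, alpha_j)/(alpha_j, alpha_j); the resulting 3x3 Cartan matrix is
[[2, 0, -1], [0, 2, -1], [-1, -1, 2]].
All simple roots have the same length, so the diagram is simply laced. The associated Dynkin diagram is a chain of 3 nodes with single edges (A_3), so the type is A_3 (the algebra sl(4)).

A_3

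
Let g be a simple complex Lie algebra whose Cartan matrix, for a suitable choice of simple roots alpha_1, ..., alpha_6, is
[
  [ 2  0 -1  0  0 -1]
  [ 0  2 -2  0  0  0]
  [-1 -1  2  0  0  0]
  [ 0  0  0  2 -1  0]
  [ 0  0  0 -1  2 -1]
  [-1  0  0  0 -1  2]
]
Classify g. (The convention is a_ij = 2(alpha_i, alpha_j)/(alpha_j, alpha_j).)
C_6

The matrix has rank 6 with 2's on the diagonal. Reading the off-diagonal entries as Dynkin edges (a single edge where a_ij = a_ji = -1; a double or triple edge where a_ij * a_ji = 2 or 3), the diagram is a chain of 6 nodes with a double edge at one end; the terminal node there is the unique long simple root (C_6). One simple-root ordering that puts it in standard form is (alpha_4, alpha_5, alpha_6, alpha_1, alpha_3, alpha_2). So the algebra is type C_6, i.e. sp(12).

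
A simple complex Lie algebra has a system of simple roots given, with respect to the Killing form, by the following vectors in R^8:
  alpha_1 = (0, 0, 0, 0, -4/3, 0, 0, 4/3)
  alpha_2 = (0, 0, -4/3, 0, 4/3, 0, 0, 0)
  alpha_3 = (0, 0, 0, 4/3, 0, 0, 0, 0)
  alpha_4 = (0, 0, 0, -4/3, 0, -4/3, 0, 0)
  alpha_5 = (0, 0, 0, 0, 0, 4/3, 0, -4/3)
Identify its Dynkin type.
Compute the Cartan integers a_ij = 2(alpha_i, alpha_j)/(alpha_j, alpha_j); the resulting 5x5 Cartan matrix is
[[2, -1, 0, 0, -1], [-1, 2, 0, 0, 0], [0, 0, 2, -1, 0], [0, 0, -2, 2, -1], [-1, 0, 0, -1, 2]].
The roots have two lengths (squared-length ratio 2:1); the short ones are alpha_{3}. The associated Dynkin diagram is a chain of 5 nodes with a double edge at one end; the terminal node there is the unique short simple root (B_5), so the type is B_5 (the algebra so(11)).

type B_5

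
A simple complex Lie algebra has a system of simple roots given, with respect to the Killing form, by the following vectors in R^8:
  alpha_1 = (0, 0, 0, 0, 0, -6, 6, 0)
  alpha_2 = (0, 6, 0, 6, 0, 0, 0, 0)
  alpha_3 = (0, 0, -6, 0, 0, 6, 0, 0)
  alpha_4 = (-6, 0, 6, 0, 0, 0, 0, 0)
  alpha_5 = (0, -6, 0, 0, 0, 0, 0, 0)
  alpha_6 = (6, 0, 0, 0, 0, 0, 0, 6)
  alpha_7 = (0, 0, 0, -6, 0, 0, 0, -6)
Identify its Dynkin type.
B_7

Compute the Cartan integers a_ij = 2(alpha_i, alpha_j)/(alpha_j, alpha_j); the resulting 7x7 Cartan matrix is
[[2, 0, -1, 0, 0, 0, 0], [0, 2, 0, 0, -2, 0, -1], [-1, 0, 2, -1, 0, 0, 0], [0, 0, -1, 2, 0, -1, 0], [0, -1, 0, 0, 2, 0, 0], [0, 0, 0, -1, 0, 2, -1], [0, -1, 0, 0, 0, -1, 2]].
The roots have two lengths (squared-length ratio 2:1); the short ones are alpha_{5}. The associated Dynkin diagram is a chain of 7 nodes with a double edge at one end; the terminal node there is the unique short simple root (B_7), so the type is B_7 (the algebra so(15)).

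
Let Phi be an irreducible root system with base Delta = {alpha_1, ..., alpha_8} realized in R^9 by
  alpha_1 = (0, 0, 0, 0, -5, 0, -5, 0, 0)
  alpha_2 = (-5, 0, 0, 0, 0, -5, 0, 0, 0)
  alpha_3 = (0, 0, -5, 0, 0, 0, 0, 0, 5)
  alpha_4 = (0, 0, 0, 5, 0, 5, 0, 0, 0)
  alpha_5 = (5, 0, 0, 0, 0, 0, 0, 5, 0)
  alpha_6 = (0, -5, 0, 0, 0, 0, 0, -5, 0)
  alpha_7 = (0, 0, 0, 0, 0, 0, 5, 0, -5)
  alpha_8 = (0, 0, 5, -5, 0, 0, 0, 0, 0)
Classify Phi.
Compute the Cartan integers a_ij = 2(alpha_i, alpha_j)/(alpha_j, alpha_j); the resulting 8x8 Cartan matrix is
[[2, 0, 0, 0, 0, 0, -1, 0], [0, 2, 0, -1, -1, 0, 0, 0], [0, 0, 2, 0, 0, 0, -1, -1], [0, -1, 0, 2, 0, 0, 0, -1], [0, -1, 0, 0, 2, -1, 0, 0], [0, 0, 0, 0, -1, 2, 0, 0], [-1, 0, -1, 0, 0, 0, 2, 0], [0, 0, -1, -1, 0, 0, 0, 2]].
All simple roots have the same length, so the diagram is simply laced. The associated Dynkin diagram is a chain of 8 nodes with single edges (A_8), so the type is A_8 (the algebra sl(9)).

A8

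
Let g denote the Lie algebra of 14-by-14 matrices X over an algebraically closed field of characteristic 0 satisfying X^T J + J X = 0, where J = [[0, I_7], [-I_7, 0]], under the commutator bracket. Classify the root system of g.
C_7

This is sp(14), which has dimension 14(14+1)/2 = 105 and rank 14/2 = 7. In the classification of classical Lie algebras, the symplectic algebra sp(2n) has type C_n; here n = 7, so the Dynkin diagram is a chain of 7 nodes with a double edge at one end; the terminal node there is the unique long simple root (C_7). Hence the type is C_7.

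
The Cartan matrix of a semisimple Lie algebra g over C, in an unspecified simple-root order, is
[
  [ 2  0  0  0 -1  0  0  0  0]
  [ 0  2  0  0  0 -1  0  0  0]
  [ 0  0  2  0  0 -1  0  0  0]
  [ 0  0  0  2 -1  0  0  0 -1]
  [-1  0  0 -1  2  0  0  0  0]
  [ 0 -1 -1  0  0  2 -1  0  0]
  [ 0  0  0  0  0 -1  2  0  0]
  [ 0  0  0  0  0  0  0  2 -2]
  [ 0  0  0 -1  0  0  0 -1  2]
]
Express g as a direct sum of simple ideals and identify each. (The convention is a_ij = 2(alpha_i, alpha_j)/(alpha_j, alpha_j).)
C_5 + D_4

The diagram associated to this matrix has two connected components: the simple roots {alpha_1, alpha_4, alpha_5, alpha_8, alpha_9} form a chain of 5 nodes with a double edge at one end; the terminal node there is the unique long simple root (C_5), and {alpha_2, alpha_3, alpha_6, alpha_7} form a chain of 2 nodes with a fork of two nodes at one end (D_4). A semisimple Lie algebra decomposes uniquely as the direct sum of simple ideals, one per connected component of its Dynkin diagram, so g ≅ C_5 ⊕ D_4 (dimension 55 + 28 = 83).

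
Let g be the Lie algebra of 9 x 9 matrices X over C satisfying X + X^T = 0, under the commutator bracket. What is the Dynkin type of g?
This is so(9) with 9 odd, which has dimension 9(9-1)/2 = 36 and rank (9-1)/2 = 4. In the classification of classical Lie algebras, the orthogonal algebra so(2n+1) in an odd number of variables has type B_n; here n = 4, so the Dynkin diagram is a chain of 4 nodes with a double edge at one end; the terminal node there is the unique short simple root (B_4). Hence the type is B_4.

type B_4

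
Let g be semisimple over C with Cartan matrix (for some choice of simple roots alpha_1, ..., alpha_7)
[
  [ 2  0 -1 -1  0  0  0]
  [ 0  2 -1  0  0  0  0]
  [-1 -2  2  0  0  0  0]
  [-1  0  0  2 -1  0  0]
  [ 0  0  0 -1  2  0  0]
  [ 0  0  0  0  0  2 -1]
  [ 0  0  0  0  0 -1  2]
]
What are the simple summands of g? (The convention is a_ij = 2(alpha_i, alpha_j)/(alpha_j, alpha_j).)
The diagram associated to this matrix has two connected components: the simple roots {alpha_6, alpha_7} form a chain of 2 nodes with single edges (A_2), and {alpha_1, alpha_2, alpha_3, alpha_4, alpha_5} form a chain of 5 nodes with a double edge at one end; the terminal node there is the unique short simple root (B_5). A semisimple Lie algebra decomposes uniquely as the direct sum of simple ideals, one per connected component of its Dynkin diagram, so g ≅ A_2 ⊕ B_5 (dimension 8 + 55 = 63).

A_2 ⊕ B_5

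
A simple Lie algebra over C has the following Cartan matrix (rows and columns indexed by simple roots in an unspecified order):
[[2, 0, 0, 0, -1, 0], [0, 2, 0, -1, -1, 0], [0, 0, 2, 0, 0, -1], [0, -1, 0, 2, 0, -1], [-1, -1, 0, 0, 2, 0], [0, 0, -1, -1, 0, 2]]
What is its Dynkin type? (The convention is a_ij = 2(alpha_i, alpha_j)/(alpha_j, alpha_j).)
A_6 (sl(7))

The matrix has rank 6 with 2's on the diagonal. Reading the off-diagonal entries as Dynkin edges (a single edge where a_ij = a_ji = -1; a double or triple edge where a_ij * a_ji = 2 or 3), the diagram is a chain of 6 nodes with single edges (A_6). One simple-root ordering that puts it in standard form is (alpha_1, alpha_5, alpha_2, alpha_4, alpha_6, alpha_3). So the algebra is type A_6, i.e. sl(7).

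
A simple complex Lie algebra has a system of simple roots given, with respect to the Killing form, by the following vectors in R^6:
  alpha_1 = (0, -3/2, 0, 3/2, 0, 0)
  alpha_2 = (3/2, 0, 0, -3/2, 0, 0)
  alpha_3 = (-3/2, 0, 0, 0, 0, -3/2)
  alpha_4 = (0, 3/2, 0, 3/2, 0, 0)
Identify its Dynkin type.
Compute the Cartan integers a_ij = 2(alpha_i, alpha_j)/(alpha_j, alpha_j); the resulting 4x4 Cartan matrix is
[[2, -1, 0, 0], [-1, 2, -1, -1], [0, -1, 2, 0], [0, -1, 0, 2]].
All simple roots have the same length, so the diagram is simply laced. The associated Dynkin diagram is a chain of 2 nodes with a fork of two nodes at one end (D_4), so the type is D_4 (the algebra so(8)).

D_4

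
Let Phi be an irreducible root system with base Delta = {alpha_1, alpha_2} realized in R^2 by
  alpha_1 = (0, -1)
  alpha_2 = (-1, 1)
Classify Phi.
B_2 (so(5))

Compute the Cartan integers a_ij = 2(alpha_i, alpha_j)/(alpha_j, alpha_j); the resulting 2x2 Cartan matrix is
[[2, -1], [-2, 2]].
The roots have two lengths (squared-length ratio 2:1); the short ones are alpha_{1}. The associated Dynkin diagram is a chain of 2 nodes with a double edge at one end; the terminal node there is the unique short simple root (B_2), so the type is B_2 (the algebra so(5)).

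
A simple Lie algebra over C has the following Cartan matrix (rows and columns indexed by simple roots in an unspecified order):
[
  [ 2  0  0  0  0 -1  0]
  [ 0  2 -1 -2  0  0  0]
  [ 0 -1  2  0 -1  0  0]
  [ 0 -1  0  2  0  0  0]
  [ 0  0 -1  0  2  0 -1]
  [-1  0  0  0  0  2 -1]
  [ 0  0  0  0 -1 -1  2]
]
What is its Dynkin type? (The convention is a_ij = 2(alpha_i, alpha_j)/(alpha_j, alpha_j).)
type B_7

The matrix has rank 7 with 2's on the diagonal. Reading the off-diagonal entries as Dynkin edges (a single edge where a_ij = a_ji = -1; a double or triple edge where a_ij * a_ji = 2 or 3), the diagram is a chain of 7 nodes with a double edge at one end; the terminal node there is the unique short simple root (B_7). One simple-root ordering that puts it in standard form is (alpha_1, alpha_6, alpha_7, alpha_5, alpha_3, alpha_2, alpha_4). So the algebra is type B_7, i.e. so(15).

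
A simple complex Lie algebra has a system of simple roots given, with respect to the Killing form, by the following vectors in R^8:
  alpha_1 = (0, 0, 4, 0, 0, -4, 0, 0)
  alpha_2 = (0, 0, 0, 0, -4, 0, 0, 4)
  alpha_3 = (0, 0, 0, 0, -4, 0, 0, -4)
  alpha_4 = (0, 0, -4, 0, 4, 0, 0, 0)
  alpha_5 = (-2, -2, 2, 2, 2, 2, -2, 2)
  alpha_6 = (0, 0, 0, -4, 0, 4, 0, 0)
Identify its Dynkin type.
E6

Compute the Cartan integers a_ij = 2(alpha_i, alpha_j)/(alpha_j, alpha_j); the resulting 6x6 Cartan matrix is
[[2, 0, 0, -1, 0, -1], [0, 2, 0, -1, 0, 0], [0, 0, 2, -1, -1, 0], [-1, -1, -1, 2, 0, 0], [0, 0, -1, 0, 2, 0], [-1, 0, 0, 0, 0, 2]].
All simple roots have the same length, so the diagram is simply laced. The associated Dynkin diagram is a chain of 5 nodes with one extra node attached to the third node from one end (E_6), so the type is E_6.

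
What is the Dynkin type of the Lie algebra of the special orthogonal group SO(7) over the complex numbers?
This is so(7) with 7 odd, which has dimension 7(7-1)/2 = 21 and rank (7-1)/2 = 3. In the classification of classical Lie algebras, the orthogonal algebra so(2n+1) in an odd number of variables has type B_n; here n = 3, so the Dynkin diagram is a chain of 3 nodes with a double edge at one end; the terminal node there is the unique short simple root (B_3). Hence the type is B_3.

B_3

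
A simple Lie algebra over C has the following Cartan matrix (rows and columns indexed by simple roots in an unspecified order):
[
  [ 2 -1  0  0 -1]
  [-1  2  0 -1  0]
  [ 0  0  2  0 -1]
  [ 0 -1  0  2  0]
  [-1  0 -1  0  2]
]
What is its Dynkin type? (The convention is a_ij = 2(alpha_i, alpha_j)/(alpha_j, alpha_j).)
A_5 (sl(6))

The matrix has rank 5 with 2's on the diagonal. Reading the off-diagonal entries as Dynkin edges (a single edge where a_ij = a_ji = -1; a double or triple edge where a_ij * a_ji = 2 or 3), the diagram is a chain of 5 nodes with single edges (A_5). One simple-root ordering that puts it in standard form is (alpha_4, alpha_2, alpha_1, alpha_5, alpha_3). So the algebra is type A_5, i.e. sl(6).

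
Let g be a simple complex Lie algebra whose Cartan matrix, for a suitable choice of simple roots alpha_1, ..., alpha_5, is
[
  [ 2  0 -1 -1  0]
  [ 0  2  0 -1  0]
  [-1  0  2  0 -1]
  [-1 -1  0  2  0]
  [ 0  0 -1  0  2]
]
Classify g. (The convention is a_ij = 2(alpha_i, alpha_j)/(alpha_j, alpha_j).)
The matrix has rank 5 with 2's on the diagonal. Reading the off-diagonal entries as Dynkin edges (a single edge where a_ij = a_ji = -1; a double or triple edge where a_ij * a_ji = 2 or 3), the diagram is a chain of 5 nodes with single edges (A_5). One simple-root ordering that puts it in standard form is (alpha_5, alpha_3, alpha_1, alpha_4, alpha_2). So the algebra is type A_5, i.e. sl(6).

A_5 (sl(6))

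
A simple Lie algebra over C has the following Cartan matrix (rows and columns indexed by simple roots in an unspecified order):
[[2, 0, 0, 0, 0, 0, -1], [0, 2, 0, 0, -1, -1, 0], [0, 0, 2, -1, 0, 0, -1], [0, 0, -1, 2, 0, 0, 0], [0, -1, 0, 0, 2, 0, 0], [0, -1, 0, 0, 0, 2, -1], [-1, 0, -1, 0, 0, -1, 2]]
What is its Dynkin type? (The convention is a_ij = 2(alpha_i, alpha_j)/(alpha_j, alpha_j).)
E_7

The matrix has rank 7 with 2's on the diagonal. Reading the off-diagonal entries as Dynkin edges (a single edge where a_ij = a_ji = -1; a double or triple edge where a_ij * a_ji = 2 or 3), the diagram is a chain of 6 nodes with one extra node attached to the third node from one end (E_7). One simple-root ordering that puts it in standard form is (alpha_4, alpha_1, alpha_3, alpha_7, alpha_6, alpha_2, alpha_5). So the algebra is type E_7.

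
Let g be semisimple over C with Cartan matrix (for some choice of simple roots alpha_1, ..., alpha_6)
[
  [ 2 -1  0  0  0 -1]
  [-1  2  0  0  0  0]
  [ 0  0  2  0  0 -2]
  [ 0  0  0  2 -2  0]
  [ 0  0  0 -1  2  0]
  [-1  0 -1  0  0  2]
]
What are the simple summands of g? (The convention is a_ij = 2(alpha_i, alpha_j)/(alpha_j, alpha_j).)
type B_2 + type C_4

The diagram associated to this matrix has two connected components: the simple roots {alpha_4, alpha_5} form a chain of 2 nodes with a double edge at one end; the terminal node there is the unique short simple root (B_2), and {alpha_1, alpha_2, alpha_3, alpha_6} form a chain of 4 nodes with a double edge at one end; the terminal node there is the unique long simple root (C_4). A semisimple Lie algebra decomposes uniquely as the direct sum of simple ideals, one per connected component of its Dynkin diagram, so g ≅ B_2 ⊕ C_4 (dimension 10 + 36 = 46).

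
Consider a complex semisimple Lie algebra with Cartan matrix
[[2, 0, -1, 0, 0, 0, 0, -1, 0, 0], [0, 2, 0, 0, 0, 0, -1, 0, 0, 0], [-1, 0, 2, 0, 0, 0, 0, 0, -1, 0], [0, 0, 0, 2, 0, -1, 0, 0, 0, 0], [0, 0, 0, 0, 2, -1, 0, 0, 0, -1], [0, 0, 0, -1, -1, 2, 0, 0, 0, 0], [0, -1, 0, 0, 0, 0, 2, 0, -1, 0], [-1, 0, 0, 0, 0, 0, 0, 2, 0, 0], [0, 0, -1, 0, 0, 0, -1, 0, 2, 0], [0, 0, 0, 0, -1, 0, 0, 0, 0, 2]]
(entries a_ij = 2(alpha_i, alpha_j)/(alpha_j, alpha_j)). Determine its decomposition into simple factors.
A_4 ⊕ A_6

The diagram associated to this matrix has two connected components: the simple roots {alpha_4, alpha_5, alpha_6, alpha_10} form a chain of 4 nodes with single edges (A_4), and {alpha_1, alpha_2, alpha_3, alpha_7, alpha_8, alpha_9} form a chain of 6 nodes with single edges (A_6). A semisimple Lie algebra decomposes uniquely as the direct sum of simple ideals, one per connected component of its Dynkin diagram, so g ≅ A_4 ⊕ A_6 (dimension 24 + 48 = 72).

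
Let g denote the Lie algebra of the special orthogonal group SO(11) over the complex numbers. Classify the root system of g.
This is so(11) with 11 odd, which has dimension 11(11-1)/2 = 55 and rank (11-1)/2 = 5. In the classification of classical Lie algebras, the orthogonal algebra so(2n+1) in an odd number of variables has type B_n; here n = 5, so the Dynkin diagram is a chain of 5 nodes with a double edge at one end; the terminal node there is the unique short simple root (B_5). Hence the type is B_5.

type B_5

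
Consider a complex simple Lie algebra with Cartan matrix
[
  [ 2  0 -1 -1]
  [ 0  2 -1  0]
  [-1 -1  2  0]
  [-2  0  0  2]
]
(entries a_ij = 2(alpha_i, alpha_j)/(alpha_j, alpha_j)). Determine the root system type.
The matrix has rank 4 with 2's on the diagonal. Reading the off-diagonal entries as Dynkin edges (a single edge where a_ij = a_ji = -1; a double or triple edge where a_ij * a_ji = 2 or 3), the diagram is a chain of 4 nodes with a double edge at one end; the terminal node there is the unique long simple root (C_4). One simple-root ordering that puts it in standard form is (alpha_2, alpha_3, alpha_1, alpha_4). So the algebra is type C_4, i.e. sp(8).

C_4 (sp(8))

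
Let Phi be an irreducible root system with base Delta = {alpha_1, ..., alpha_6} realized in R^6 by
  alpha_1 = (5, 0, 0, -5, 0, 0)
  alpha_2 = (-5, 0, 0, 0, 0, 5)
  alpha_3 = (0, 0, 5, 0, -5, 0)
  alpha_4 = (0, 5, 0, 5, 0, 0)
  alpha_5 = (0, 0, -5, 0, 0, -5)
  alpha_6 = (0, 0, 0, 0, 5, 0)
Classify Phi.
Compute the Cartan integers a_ij = 2(alpha_i, alpha_j)/(alpha_j, alpha_j); the resulting 6x6 Cartan matrix is
[[2, -1, 0, -1, 0, 0], [-1, 2, 0, 0, -1, 0], [0, 0, 2, 0, -1, -2], [-1, 0, 0, 2, 0, 0], [0, -1, -1, 0, 2, 0], [0, 0, -1, 0, 0, 2]].
The roots have two lengths (squared-length ratio 2:1); the short ones are alpha_{6}. The associated Dynkin diagram is a chain of 6 nodes with a double edge at one end; the terminal node there is the unique short simple root (B_6), so the type is B_6 (the algebra so(13)).

B_6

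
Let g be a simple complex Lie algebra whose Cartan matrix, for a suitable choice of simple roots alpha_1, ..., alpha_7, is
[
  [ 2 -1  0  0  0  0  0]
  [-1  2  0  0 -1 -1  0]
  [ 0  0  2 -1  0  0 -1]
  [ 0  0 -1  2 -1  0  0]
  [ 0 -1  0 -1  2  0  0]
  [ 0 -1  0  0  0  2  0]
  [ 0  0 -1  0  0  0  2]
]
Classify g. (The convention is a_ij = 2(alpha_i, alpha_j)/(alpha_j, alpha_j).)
The matrix has rank 7 with 2's on the diagonal. Reading the off-diagonal entries as Dynkin edges (a single edge where a_ij = a_ji = -1; a double or triple edge where a_ij * a_ji = 2 or 3), the diagram is a chain of 5 nodes with a fork of two nodes at one end (D_7). One simple-root ordering that puts it in standard form is (alpha_7, alpha_3, alpha_4, alpha_5, alpha_2, alpha_1, alpha_6). So the algebra is type D_7, i.e. so(14).

D_7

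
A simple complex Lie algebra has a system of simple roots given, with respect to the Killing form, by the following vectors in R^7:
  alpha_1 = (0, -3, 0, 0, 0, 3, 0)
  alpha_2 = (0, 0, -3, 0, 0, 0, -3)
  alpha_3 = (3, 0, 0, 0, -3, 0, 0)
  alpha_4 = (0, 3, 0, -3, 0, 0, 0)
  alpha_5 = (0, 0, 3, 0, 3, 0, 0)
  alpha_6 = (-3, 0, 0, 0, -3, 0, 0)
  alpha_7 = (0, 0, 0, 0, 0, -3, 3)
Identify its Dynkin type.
D7

Compute the Cartan integers a_ij = 2(alpha_i, alpha_j)/(alpha_j, alpha_j); the resulting 7x7 Cartan matrix is
[[2, 0, 0, -1, 0, 0, -1], [0, 2, 0, 0, -1, 0, -1], [0, 0, 2, 0, -1, 0, 0], [-1, 0, 0, 2, 0, 0, 0], [0, -1, -1, 0, 2, -1, 0], [0, 0, 0, 0, -1, 2, 0], [-1, -1, 0, 0, 0, 0, 2]].
All simple roots have the same length, so the diagram is simply laced. The associated Dynkin diagram is a chain of 5 nodes with a fork of two nodes at one end (D_7), so the type is D_7 (the algebra so(14)).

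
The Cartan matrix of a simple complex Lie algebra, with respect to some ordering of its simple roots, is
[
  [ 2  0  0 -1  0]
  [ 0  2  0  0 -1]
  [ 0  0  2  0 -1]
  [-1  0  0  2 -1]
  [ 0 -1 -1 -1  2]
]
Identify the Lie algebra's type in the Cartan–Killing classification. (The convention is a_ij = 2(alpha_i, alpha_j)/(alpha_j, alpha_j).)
The matrix has rank 5 with 2's on the diagonal. Reading the off-diagonal entries as Dynkin edges (a single edge where a_ij = a_ji = -1; a double or triple edge where a_ij * a_ji = 2 or 3), the diagram is a chain of 3 nodes with a fork of two nodes at one end (D_5). One simple-root ordering that puts it in standard form is (alpha_1, alpha_4, alpha_5, alpha_2, alpha_3). So the algebra is type D_5, i.e. so(10).

D_5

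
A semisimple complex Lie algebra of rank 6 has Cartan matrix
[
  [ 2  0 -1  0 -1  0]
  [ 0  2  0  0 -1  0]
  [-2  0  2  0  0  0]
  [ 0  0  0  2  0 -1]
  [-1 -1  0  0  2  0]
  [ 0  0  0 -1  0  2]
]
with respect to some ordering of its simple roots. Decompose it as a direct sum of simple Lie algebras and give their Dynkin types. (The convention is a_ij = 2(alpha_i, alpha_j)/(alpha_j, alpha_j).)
The diagram associated to this matrix has two connected components: the simple roots {alpha_4, alpha_6} form a chain of 2 nodes with single edges (A_2), and {alpha_1, alpha_2, alpha_3, alpha_5} form a chain of 4 nodes with a double edge at one end; the terminal node there is the unique long simple root (C_4). A semisimple Lie algebra decomposes uniquely as the direct sum of simple ideals, one per connected component of its Dynkin diagram, so g ≅ A_2 ⊕ C_4 (dimension 8 + 36 = 44).

type A_2 + type C_4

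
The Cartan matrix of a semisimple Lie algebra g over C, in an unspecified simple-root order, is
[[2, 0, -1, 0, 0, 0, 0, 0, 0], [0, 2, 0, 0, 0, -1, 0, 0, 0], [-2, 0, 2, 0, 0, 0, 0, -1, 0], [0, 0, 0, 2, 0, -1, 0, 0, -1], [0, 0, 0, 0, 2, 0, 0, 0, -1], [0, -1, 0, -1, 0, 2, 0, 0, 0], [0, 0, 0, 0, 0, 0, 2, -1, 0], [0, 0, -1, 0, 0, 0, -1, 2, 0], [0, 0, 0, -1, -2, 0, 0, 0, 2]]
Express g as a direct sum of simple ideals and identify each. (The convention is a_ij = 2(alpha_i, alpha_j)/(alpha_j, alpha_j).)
B4 + B5

The diagram associated to this matrix has two connected components: the simple roots {alpha_1, alpha_3, alpha_7, alpha_8} form a chain of 4 nodes with a double edge at one end; the terminal node there is the unique short simple root (B_4), and {alpha_2, alpha_4, alpha_5, alpha_6, alpha_9} form a chain of 5 nodes with a double edge at one end; the terminal node there is the unique short simple root (B_5). A semisimple Lie algebra decomposes uniquely as the direct sum of simple ideals, one per connected component of its Dynkin diagram, so g ≅ B_4 ⊕ B_5 (dimension 36 + 55 = 91).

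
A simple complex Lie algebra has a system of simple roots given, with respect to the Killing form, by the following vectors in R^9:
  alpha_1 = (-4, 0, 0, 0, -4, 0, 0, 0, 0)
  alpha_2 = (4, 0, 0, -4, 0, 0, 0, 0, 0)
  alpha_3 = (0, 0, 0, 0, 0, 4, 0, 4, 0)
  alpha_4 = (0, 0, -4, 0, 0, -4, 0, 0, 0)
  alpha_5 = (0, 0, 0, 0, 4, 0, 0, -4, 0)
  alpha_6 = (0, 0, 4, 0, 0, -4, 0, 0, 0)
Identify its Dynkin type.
Compute the Cartan integers a_ij = 2(alpha_i, alpha_j)/(alpha_j, alpha_j); the resulting 6x6 Cartan matrix is
[[2, -1, 0, 0, -1, 0], [-1, 2, 0, 0, 0, 0], [0, 0, 2, -1, -1, -1], [0, 0, -1, 2, 0, 0], [-1, 0, -1, 0, 2, 0], [0, 0, -1, 0, 0, 2]].
All simple roots have the same length, so the diagram is simply laced. The associated Dynkin diagram is a chain of 4 nodes with a fork of two nodes at one end (D_6), so the type is D_6 (the algebra so(12)).

type D_6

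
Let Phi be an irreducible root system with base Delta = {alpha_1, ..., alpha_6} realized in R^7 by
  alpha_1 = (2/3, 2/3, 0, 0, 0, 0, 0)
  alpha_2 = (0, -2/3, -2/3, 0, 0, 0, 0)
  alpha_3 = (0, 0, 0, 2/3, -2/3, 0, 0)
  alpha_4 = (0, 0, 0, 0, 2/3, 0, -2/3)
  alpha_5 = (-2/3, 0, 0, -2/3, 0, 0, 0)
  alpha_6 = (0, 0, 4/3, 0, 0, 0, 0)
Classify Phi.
Compute the Cartan integers a_ij = 2(alpha_i, alpha_j)/(alpha_j, alpha_j); the resulting 6x6 Cartan matrix is
[[2, -1, 0, 0, -1, 0], [-1, 2, 0, 0, 0, -1], [0, 0, 2, -1, -1, 0], [0, 0, -1, 2, 0, 0], [-1, 0, -1, 0, 2, 0], [0, -2, 0, 0, 0, 2]].
The roots have two lengths (squared-length ratio 2:1); the short ones are alpha_{1,2,3,4,5}. The associated Dynkin diagram is a chain of 6 nodes with a double edge at one end; the terminal node there is the unique long simple root (C_6), so the type is C_6 (the algebra sp(12)).

C_6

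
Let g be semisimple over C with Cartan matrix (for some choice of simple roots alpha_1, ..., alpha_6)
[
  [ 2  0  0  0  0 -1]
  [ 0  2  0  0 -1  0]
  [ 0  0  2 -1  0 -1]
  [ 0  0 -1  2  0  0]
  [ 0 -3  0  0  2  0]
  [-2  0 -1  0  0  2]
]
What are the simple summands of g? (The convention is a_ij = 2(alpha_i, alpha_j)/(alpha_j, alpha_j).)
The diagram associated to this matrix has two connected components: the simple roots {alpha_1, alpha_3, alpha_4, alpha_6} form a chain of 4 nodes with a double edge at one end; the terminal node there is the unique short simple root (B_4), and {alpha_2, alpha_5} form two nodes joined by a triple edge (G_2). A semisimple Lie algebra decomposes uniquely as the direct sum of simple ideals, one per connected component of its Dynkin diagram, so g ≅ B_4 ⊕ G_2 (dimension 36 + 14 = 50).

B_4 (so(9)) ⊕ G_2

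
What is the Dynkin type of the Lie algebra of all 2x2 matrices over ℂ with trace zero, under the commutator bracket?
This is sl(2), which has dimension 2^2 - 1 = 3 and rank 2 - 1 = 1 (a Cartan subalgebra is the diagonal traceless matrices). In the classification of classical Lie algebras, the special linear algebra sl(n+1) has type A_n; here n = 1, so the Dynkin diagram is a chain of 1 nodes with single edges (A_1). Hence the type is A_1.

type A_1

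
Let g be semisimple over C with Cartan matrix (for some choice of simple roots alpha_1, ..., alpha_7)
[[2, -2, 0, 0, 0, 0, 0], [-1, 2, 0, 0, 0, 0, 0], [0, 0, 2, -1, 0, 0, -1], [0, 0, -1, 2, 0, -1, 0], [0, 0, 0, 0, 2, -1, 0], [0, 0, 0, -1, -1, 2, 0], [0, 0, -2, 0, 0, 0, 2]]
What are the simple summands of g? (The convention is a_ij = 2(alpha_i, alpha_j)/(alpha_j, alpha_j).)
B_2 ⊕ C_5

The diagram associated to this matrix has two connected components: the simple roots {alpha_1, alpha_2} form a chain of 2 nodes with a double edge at one end; the terminal node there is the unique short simple root (B_2), and {alpha_3, alpha_4, alpha_5, alpha_6, alpha_7} form a chain of 5 nodes with a double edge at one end; the terminal node there is the unique long simple root (C_5). A semisimple Lie algebra decomposes uniquely as the direct sum of simple ideals, one per connected component of its Dynkin diagram, so g ≅ B_2 ⊕ C_5 (dimension 10 + 55 = 65).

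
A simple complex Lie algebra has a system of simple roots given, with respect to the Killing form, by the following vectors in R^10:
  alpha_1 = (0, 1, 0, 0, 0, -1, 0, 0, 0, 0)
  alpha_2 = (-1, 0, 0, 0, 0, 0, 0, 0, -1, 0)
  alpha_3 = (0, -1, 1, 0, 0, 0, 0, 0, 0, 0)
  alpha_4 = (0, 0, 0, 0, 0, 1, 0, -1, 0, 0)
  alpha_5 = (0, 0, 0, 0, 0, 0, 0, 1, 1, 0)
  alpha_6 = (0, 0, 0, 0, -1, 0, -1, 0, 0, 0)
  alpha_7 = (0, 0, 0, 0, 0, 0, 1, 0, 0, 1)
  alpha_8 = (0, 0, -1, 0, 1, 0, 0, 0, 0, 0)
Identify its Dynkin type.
Compute the Cartan integers a_ij = 2(alpha_i, alpha_j)/(alpha_j, alpha_j); the resulting 8x8 Cartan matrix is
[[2, 0, -1, -1, 0, 0, 0, 0], [0, 2, 0, 0, -1, 0, 0, 0], [-1, 0, 2, 0, 0, 0, 0, -1], [-1, 0, 0, 2, -1, 0, 0, 0], [0, -1, 0, -1, 2, 0, 0, 0], [0, 0, 0, 0, 0, 2, -1, -1], [0, 0, 0, 0, 0, -1, 2, 0], [0, 0, -1, 0, 0, -1, 0, 2]].
All simple roots have the same length, so the diagram is simply laced. The associated Dynkin diagram is a chain of 8 nodes with single edges (A_8), so the type is A_8 (the algebra sl(9)).

A_8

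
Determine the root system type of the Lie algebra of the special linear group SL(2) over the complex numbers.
This is sl(2), which has dimension 2^2 - 1 = 3 and rank 2 - 1 = 1 (a Cartan subalgebra is the diagonal traceless matrices). In the classification of classical Lie algebras, the special linear algebra sl(n+1) has type A_n; here n = 1, so the Dynkin diagram is a chain of 1 nodes with single edges (A_1). Hence the type is A_1.

A1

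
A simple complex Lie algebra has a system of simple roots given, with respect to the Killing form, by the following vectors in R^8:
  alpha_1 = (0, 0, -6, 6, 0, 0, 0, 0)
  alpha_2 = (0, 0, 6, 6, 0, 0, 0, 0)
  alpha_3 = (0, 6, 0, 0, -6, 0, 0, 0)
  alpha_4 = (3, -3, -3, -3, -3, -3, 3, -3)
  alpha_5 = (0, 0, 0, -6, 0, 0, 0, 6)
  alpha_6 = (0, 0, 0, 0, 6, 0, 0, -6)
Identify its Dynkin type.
Compute the Cartan integers a_ij = 2(alpha_i, alpha_j)/(alpha_j, alpha_j); the resulting 6x6 Cartan matrix is
[[2, 0, 0, 0, -1, 0], [0, 2, 0, -1, -1, 0], [0, 0, 2, 0, 0, -1], [0, -1, 0, 2, 0, 0], [-1, -1, 0, 0, 2, -1], [0, 0, -1, 0, -1, 2]].
All simple roots have the same length, so the diagram is simply laced. The associated Dynkin diagram is a chain of 5 nodes with one extra node attached to the third node from one end (E_6), so the type is E_6.

E_6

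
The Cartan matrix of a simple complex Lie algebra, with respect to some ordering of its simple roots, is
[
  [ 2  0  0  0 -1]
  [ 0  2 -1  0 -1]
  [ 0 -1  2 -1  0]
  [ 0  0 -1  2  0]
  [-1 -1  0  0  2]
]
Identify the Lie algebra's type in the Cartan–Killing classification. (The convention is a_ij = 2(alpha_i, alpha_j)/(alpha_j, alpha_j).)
The matrix has rank 5 with 2's on the diagonal. Reading the off-diagonal entries as Dynkin edges (a single edge where a_ij = a_ji = -1; a double or triple edge where a_ij * a_ji = 2 or 3), the diagram is a chain of 5 nodes with single edges (A_5). One simple-root ordering that puts it in standard form is (alpha_4, alpha_3, alpha_2, alpha_5, alpha_1). So the algebra is type A_5, i.e. sl(6).

A5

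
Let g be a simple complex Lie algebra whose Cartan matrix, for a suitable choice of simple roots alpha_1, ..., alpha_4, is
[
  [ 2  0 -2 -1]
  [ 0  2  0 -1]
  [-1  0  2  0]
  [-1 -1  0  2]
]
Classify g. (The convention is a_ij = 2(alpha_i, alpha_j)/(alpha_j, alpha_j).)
The matrix has rank 4 with 2's on the diagonal. Reading the off-diagonal entries as Dynkin edges (a single edge where a_ij = a_ji = -1; a double or triple edge where a_ij * a_ji = 2 or 3), the diagram is a chain of 4 nodes with a double edge at one end; the terminal node there is the unique short simple root (B_4). One simple-root ordering that puts it in standard form is (alpha_2, alpha_4, alpha_1, alpha_3). So the algebra is type B_4, i.e. so(9).

type B_4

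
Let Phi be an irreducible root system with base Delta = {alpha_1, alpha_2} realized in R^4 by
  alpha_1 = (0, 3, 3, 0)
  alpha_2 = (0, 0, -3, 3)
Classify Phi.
type A_2

Compute the Cartan integers a_ij = 2(alpha_i, alpha_j)/(alpha_j, alpha_j); the resulting 2x2 Cartan matrix is
[[2, -1], [-1, 2]].
All simple roots have the same length, so the diagram is simply laced. The associated Dynkin diagram is a chain of 2 nodes with single edges (A_2), so the type is A_2 (the algebra sl(3)).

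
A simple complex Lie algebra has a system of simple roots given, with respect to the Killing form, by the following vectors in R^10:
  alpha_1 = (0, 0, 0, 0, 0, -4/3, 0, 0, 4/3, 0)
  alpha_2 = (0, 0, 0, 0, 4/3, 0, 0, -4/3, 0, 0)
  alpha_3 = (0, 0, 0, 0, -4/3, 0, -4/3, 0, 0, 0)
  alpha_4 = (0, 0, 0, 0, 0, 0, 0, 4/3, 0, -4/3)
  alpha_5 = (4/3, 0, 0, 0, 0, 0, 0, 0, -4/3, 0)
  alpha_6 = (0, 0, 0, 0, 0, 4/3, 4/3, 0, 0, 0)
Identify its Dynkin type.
Compute the Cartan integers a_ij = 2(alpha_i, alpha_j)/(alpha_j, alpha_j); the resulting 6x6 Cartan matrix is
[[2, 0, 0, 0, -1, -1], [0, 2, -1, -1, 0, 0], [0, -1, 2, 0, 0, -1], [0, -1, 0, 2, 0, 0], [-1, 0, 0, 0, 2, 0], [-1, 0, -1, 0, 0, 2]].
All simple roots have the same length, so the diagram is simply laced. The associated Dynkin diagram is a chain of 6 nodes with single edges (A_6), so the type is A_6 (the algebra sl(7)).

A_6 (sl(7))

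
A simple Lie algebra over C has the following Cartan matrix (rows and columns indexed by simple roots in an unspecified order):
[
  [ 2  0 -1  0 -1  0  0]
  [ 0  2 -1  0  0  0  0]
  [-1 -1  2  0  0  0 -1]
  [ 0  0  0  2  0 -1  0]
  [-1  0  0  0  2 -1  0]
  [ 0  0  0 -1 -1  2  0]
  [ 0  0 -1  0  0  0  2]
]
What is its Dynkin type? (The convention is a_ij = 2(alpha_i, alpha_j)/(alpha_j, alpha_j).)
The matrix has rank 7 with 2's on the diagonal. Reading the off-diagonal entries as Dynkin edges (a single edge where a_ij = a_ji = -1; a double or triple edge where a_ij * a_ji = 2 or 3), the diagram is a chain of 5 nodes with a fork of two nodes at one end (D_7). One simple-root ordering that puts it in standard form is (alpha_4, alpha_6, alpha_5, alpha_1, alpha_3, alpha_7, alpha_2). So the algebra is type D_7, i.e. so(14).

D_7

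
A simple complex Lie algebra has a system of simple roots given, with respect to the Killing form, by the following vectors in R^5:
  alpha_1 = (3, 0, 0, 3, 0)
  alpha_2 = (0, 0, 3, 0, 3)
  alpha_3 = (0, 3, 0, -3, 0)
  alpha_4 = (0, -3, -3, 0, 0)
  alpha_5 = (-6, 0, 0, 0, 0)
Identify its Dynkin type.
Compute the Cartan integers a_ij = 2(alpha_i, alpha_j)/(alpha_j, alpha_j); the resulting 5x5 Cartan matrix is
[[2, 0, -1, 0, -1], [0, 2, 0, -1, 0], [-1, 0, 2, -1, 0], [0, -1, -1, 2, 0], [-2, 0, 0, 0, 2]].
The roots have two lengths (squared-length ratio 2:1); the short ones are alpha_{1,2,3,4}. The associated Dynkin diagram is a chain of 5 nodes with a double edge at one end; the terminal node there is the unique long simple root (C_5), so the type is C_5 (the algebra sp(10)).

C_5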